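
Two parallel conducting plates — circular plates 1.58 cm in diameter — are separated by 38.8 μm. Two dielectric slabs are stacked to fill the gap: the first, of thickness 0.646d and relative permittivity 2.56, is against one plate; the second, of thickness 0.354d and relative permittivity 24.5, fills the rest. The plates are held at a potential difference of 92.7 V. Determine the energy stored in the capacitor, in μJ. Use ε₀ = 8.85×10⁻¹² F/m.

A = π(1.58/2 cm)² = 1.96×10⁻⁴ m².
Stacked slabs ⇒ two capacitors in series, each with the full plate area.
C₁ = κ₁ε₀A/d₁ = 2.56 × 8.85×10⁻¹² × 1.96×10⁻⁴ / 2.51×10⁻⁵ = 1.77×10⁻¹⁰ F.
C₂ = κ₂ε₀A/d₂ = 24.5 × 8.85×10⁻¹² × 1.96×10⁻⁴ / 1.37×10⁻⁵ = 3.10×10⁻⁹ F.
C = (1/C₁ + 1/C₂)⁻¹ = 1.68×10⁻¹⁰ F.
U = ½CV² = ½ × 1.68×10⁻¹⁰ × (92.7)² = 7.20×10⁻⁷ J.

0.720 μJ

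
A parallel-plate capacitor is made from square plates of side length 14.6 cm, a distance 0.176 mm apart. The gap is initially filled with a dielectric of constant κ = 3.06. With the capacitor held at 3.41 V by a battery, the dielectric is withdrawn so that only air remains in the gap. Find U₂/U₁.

U₂/U₁ ≈ 0.327

Battery connected ⇒ V is held fixed.
C₂ = 0.327 C₁ and U = ½CV², so U₂/U₁ = C₂/C₁ = 0.327.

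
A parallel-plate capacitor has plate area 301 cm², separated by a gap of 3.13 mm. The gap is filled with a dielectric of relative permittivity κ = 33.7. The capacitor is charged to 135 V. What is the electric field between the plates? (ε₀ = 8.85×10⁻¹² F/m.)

E ≈ 43.1 kV/m

E = V/d = 135 / 3.13×10⁻³ = 4.31×10⁴ V/m.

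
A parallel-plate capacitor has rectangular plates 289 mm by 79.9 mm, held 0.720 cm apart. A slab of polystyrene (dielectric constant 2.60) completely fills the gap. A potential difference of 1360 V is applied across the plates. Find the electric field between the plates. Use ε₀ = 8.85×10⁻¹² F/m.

E ≈ 189 kV/m

E = V/d = 1360 / 7.20×10⁻³ = 1.89×10⁵ V/m.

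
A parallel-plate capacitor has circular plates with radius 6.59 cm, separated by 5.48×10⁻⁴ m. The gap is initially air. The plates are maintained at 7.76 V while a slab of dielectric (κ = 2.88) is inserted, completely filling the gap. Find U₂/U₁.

Battery connected ⇒ V is held fixed.
C₂ = 2.88 C₁ and U = ½CV², so U₂/U₁ = C₂/C₁ = 2.88.

U₂/U₁ ≈ 2.88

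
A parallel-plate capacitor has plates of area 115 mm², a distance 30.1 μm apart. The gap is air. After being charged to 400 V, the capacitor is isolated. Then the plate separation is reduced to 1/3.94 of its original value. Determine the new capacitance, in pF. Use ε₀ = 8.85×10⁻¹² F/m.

A = 115 mm² = 1.15×10⁻⁴ m².
Initially C₁ = ε₀A/d = 8.85×10⁻¹² × 1.15×10⁻⁴ / 3.01×10⁻⁵ = 3.38×10⁻¹¹ F.
C = ε₀A/d scales as 1/d, so C₂/C₁ = d₁/d₂ = 3.94.
C₂ = 3.94 × 3.38×10⁻¹¹ = 1.33×10⁻¹⁰ F.

C ≈ 133 pF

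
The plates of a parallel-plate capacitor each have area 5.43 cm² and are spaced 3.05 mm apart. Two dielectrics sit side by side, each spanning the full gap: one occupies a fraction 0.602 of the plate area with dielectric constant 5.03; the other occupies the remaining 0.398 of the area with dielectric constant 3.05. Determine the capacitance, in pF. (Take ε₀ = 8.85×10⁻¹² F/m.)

6.68 pF

A = 5.43 cm² = 5.43×10⁻⁴ m².
Side-by-side slabs ⇒ two capacitors in parallel, each spanning the full gap.
C₁ = κ₁ε₀A₁/d = 5.03 × 8.85×10⁻¹² × 3.27×10⁻⁴ / 3.05×10⁻³ = 4.77×10⁻¹² F.
C₂ = κ₂ε₀A₂/d = 3.05 × 8.85×10⁻¹² × 2.16×10⁻⁴ / 3.05×10⁻³ = 1.91×10⁻¹² F.
C = C₁ + C₂ = 6.68×10⁻¹² F.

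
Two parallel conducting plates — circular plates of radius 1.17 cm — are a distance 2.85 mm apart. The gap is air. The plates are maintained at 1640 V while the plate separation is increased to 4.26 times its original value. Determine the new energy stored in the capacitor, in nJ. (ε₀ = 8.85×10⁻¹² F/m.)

U ≈ 422 nJ

A = π(1.17 cm)² = 4.30×10⁻⁴ m².
Initially C₁ = ε₀A/d = 8.85×10⁻¹² × 4.30×10⁻⁴ / 2.85×10⁻³ = 1.34×10⁻¹² F.
U₁ = 1.80×10⁻⁶ J.
Battery connected ⇒ V is held fixed. C₂ = 0.235 C₁ and U = ½CV², so U₂/U₁ = C₂/C₁ = 0.235.
U₂ = 0.235 × 1.80×10⁻⁶ = 4.22×10⁻⁷ J.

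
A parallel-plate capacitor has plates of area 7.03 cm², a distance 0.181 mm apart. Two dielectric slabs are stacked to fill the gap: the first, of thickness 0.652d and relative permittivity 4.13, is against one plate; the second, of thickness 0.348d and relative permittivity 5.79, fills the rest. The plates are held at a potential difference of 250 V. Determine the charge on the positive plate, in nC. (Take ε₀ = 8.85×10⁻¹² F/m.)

Q ≈ 39.4 nC

A = 7.03 cm² = 7.03×10⁻⁴ m².
Stacked slabs ⇒ two capacitors in series, each with the full plate area.
C₁ = κ₁ε₀A/d₁ = 4.13 × 8.85×10⁻¹² × 7.03×10⁻⁴ / 1.18×10⁻⁴ = 2.18×10⁻¹⁰ F.
C₂ = κ₂ε₀A/d₂ = 5.79 × 8.85×10⁻¹² × 7.03×10⁻⁴ / 6.30×10⁻⁵ = 5.72×10⁻¹⁰ F.
C = (1/C₁ + 1/C₂)⁻¹ = 1.58×10⁻¹⁰ F.
Q = CV = 1.58×10⁻¹⁰ × 250 = 3.94×10⁻⁸ C.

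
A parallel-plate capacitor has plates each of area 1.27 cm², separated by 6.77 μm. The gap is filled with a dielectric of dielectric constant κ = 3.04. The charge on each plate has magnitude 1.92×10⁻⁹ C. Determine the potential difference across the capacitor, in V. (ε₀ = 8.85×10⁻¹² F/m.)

A = 1.27 cm² = 1.27×10⁻⁴ m².
C = κε₀A/d = 3.04 × 8.85×10⁻¹² × 1.27×10⁻⁴ / 6.77×10⁻⁶ = 5.05×10⁻¹⁰ F.
V = Q/C = 1.92×10⁻⁹ / 5.05×10⁻¹⁰ = 3.80 V.

V ≈ 3.80 V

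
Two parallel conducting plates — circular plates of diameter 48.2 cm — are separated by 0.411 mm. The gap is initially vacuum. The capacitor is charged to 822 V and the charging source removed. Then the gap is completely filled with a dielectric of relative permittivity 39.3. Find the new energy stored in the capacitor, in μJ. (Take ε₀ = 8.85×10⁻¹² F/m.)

A = π(48.2/2 cm)² = 0.182 m².
Initially C₁ = ε₀A/d = 8.85×10⁻¹² × 0.182 / 4.11×10⁻⁴ = 3.93×10⁻⁹ F.
U₁ = 1.33×10⁻³ J.
Isolated ⇒ Q is held fixed. C₂ = 39.3 C₁ and U = Q²/(2C), so U₂/U₁ = C₁/C₂ = 0.0254.
U₂ = 0.0254 × 1.33×10⁻³ = 3.38×10⁻⁵ J.

33.8 μJ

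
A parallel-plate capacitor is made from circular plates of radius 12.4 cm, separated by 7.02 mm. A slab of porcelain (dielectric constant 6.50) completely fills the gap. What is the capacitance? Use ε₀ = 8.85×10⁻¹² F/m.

C ≈ 396 pF

A = π(12.4 cm)² = 4.83×10⁻² m².
C = κε₀A/d = 6.50 × 8.85×10⁻¹² × 4.83×10⁻² / 7.02×10⁻³ = 3.96×10⁻¹⁰ F.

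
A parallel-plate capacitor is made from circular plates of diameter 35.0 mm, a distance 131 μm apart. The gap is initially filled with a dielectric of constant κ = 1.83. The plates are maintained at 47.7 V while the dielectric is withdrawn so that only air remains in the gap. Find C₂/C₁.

C = κε₀A/d scales with κ, so C₂/C₁ = 1/κ = 1/1.83 = 0.546.

C₂/C₁ ≈ 0.546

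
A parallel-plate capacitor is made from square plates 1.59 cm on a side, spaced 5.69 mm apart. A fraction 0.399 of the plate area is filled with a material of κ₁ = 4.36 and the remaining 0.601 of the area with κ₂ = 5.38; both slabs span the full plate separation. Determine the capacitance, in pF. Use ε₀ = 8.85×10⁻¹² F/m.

A = (1.59 cm)² = 2.53×10⁻⁴ m².
Side-by-side slabs ⇒ two capacitors in parallel, each spanning the full gap.
C₁ = κ₁ε₀A₁/d = 4.36 × 8.85×10⁻¹² × 1.01×10⁻⁴ / 5.69×10⁻³ = 6.84×10⁻¹³ F.
C₂ = κ₂ε₀A₂/d = 5.38 × 8.85×10⁻¹² × 1.52×10⁻⁴ / 5.69×10⁻³ = 1.27×10⁻¹² F.
C = C₁ + C₂ = 1.96×10⁻¹² F.

C ≈ 1.96 pF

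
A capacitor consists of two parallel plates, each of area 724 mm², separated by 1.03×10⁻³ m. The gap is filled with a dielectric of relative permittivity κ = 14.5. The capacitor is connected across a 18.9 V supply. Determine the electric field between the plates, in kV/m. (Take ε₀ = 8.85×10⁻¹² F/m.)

E = V/d = 18.9 / 1.03×10⁻³ = 1.83×10⁴ V/m.

18.3 kV/m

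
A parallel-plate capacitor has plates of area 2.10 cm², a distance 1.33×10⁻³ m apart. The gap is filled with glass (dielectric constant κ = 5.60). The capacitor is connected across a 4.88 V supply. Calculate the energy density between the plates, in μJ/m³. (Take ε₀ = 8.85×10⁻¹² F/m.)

E = V/d = 4.88 / 1.33×10⁻³ = 3.67×10³ V/m.
u = ½κε₀E² = ½ × 5.60 × 8.85×10⁻¹² × (3.67×10³)² = 3.34×10⁻⁴ J/m³.

u ≈ 334 μJ/m³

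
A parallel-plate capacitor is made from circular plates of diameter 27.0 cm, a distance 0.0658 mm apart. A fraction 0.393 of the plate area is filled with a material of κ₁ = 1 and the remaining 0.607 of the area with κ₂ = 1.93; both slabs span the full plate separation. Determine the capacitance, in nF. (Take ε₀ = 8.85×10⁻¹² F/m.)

C ≈ 12.0 nF

A = π(27.0/2 cm)² = 5.73×10⁻² m².
Side-by-side slabs ⇒ two capacitors in parallel, each spanning the full gap.
C₁ = κ₁ε₀A₁/d = 1.00 × 8.85×10⁻¹² × 2.25×10⁻² / 6.58×10⁻⁵ = 3.03×10⁻⁹ F.
C₂ = κ₂ε₀A₂/d = 1.93 × 8.85×10⁻¹² × 3.48×10⁻² / 6.58×10⁻⁵ = 9.02×10⁻⁹ F.
C = C₁ + C₂ = 1.20×10⁻⁸ F.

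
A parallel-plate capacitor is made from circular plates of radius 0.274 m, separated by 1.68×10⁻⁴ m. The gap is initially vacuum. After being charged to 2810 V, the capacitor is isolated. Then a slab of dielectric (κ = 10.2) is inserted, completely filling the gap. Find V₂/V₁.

V₂/V₁ ≈ 0.0980

Isolated ⇒ Q is held fixed.
C₂ = 10.2 C₁ and V = Q/C, so V₂/V₁ = C₁/C₂ = 0.0980.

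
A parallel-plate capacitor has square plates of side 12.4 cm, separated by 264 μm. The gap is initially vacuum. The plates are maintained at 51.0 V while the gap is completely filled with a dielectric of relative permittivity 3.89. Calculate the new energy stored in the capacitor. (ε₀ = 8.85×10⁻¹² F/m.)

U ≈ 2.61 μJ

A = (12.4 cm)² = 1.54×10⁻² m².
Initially C₁ = ε₀A/d = 8.85×10⁻¹² × 1.54×10⁻² / 2.64×10⁻⁴ = 5.15×10⁻¹⁰ F.
U₁ = 6.70×10⁻⁷ J.
Battery connected ⇒ V is held fixed. C₂ = 3.89 C₁ and U = ½CV², so U₂/U₁ = C₂/C₁ = 3.89.
U₂ = 3.89 × 6.70×10⁻⁷ = 2.61×10⁻⁶ J.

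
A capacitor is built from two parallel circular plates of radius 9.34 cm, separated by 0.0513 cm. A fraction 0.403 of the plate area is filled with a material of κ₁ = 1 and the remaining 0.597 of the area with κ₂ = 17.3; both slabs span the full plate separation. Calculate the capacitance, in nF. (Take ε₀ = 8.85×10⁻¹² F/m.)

A = π(9.34 cm)² = 2.74×10⁻² m².
Side-by-side slabs ⇒ two capacitors in parallel, each spanning the full gap.
C₁ = κ₁ε₀A₁/d = 1.00 × 8.85×10⁻¹² × 1.10×10⁻² / 5.13×10⁻⁴ = 1.91×10⁻¹⁰ F.
C₂ = κ₂ε₀A₂/d = 17.3 × 8.85×10⁻¹² × 1.64×10⁻² / 5.13×10⁻⁴ = 4.88×10⁻⁹ F.
C = C₁ + C₂ = 5.07×10⁻⁹ F.

5.07 nF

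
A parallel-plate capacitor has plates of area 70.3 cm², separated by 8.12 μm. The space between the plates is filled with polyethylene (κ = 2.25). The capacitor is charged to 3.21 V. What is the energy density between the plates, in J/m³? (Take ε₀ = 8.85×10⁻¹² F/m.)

E = V/d = 3.21 / 8.12×10⁻⁶ = 3.95×10⁵ V/m.
u = ½κε₀E² = ½ × 2.25 × 8.85×10⁻¹² × (3.95×10⁵)² = 1.56 J/m³.

1.56 J/m³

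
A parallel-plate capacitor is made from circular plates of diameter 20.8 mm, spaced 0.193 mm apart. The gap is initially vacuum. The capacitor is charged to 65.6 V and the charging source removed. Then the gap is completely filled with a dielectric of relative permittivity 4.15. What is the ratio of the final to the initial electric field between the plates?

Isolated ⇒ Q is held fixed.
V₂ = Q/C₂ = V₁/4.15; E = V/d, so E₂/E₁ = (V₂/V₁)(d₁/d₂) = 0.241.

0.241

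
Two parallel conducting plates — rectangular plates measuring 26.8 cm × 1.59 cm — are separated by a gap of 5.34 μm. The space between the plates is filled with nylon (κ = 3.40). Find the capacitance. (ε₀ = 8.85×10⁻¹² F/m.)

A = 26.8 × 1.59 cm² = 4.26×10⁻³ m².
C = κε₀A/d = 3.40 × 8.85×10⁻¹² × 4.26×10⁻³ / 5.34×10⁻⁶ = 2.40×10⁻⁸ F.

C ≈ 24.0 nF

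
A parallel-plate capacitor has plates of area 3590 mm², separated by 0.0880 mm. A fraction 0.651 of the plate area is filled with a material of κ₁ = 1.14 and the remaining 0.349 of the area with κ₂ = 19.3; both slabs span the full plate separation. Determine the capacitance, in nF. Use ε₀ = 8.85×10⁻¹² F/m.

C ≈ 2.70 nF

A = 3590 mm² = 3.59×10⁻³ m².
Side-by-side slabs ⇒ two capacitors in parallel, each spanning the full gap.
C₁ = κ₁ε₀A₁/d = 1.14 × 8.85×10⁻¹² × 2.34×10⁻³ / 8.80×10⁻⁵ = 2.68×10⁻¹⁰ F.
C₂ = κ₂ε₀A₂/d = 19.3 × 8.85×10⁻¹² × 1.25×10⁻³ / 8.80×10⁻⁵ = 2.43×10⁻⁹ F.
C = C₁ + C₂ = 2.70×10⁻⁹ F.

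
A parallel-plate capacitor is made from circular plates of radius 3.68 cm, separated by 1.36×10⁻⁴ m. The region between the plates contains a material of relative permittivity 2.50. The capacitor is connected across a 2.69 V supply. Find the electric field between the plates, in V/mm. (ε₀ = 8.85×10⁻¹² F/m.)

E = V/d = 2.69 / 1.36×10⁻⁴ = 1.98×10⁴ V/m.

19.8 V/mm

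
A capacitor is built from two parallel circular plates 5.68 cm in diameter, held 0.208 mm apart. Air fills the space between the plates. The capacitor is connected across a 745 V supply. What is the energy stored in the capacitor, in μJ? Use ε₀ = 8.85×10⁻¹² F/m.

29.9 μJ

A = π(5.68/2 cm)² = 2.53×10⁻³ m².
C = ε₀A/d = 8.85×10⁻¹² × 2.53×10⁻³ / 2.08×10⁻⁴ = 1.08×10⁻¹⁰ F.
U = ½CV² = ½ × 1.08×10⁻¹⁰ × (745)² = 2.99×10⁻⁵ J.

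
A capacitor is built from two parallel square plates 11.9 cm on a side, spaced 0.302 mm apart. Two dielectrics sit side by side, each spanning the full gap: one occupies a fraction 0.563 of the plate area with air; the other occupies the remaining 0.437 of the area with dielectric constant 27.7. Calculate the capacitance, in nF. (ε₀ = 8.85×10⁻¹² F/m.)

C ≈ 5.26 nF

A = (11.9 cm)² = 1.42×10⁻² m².
Side-by-side slabs ⇒ two capacitors in parallel, each spanning the full gap.
C₁ = κ₁ε₀A₁/d = 1.00 × 8.85×10⁻¹² × 7.97×10⁻³ / 3.02×10⁻⁴ = 2.34×10⁻¹⁰ F.
C₂ = κ₂ε₀A₂/d = 27.7 × 8.85×10⁻¹² × 6.19×10⁻³ / 3.02×10⁻⁴ = 5.02×10⁻⁹ F.
C = C₁ + C₂ = 5.26×10⁻⁹ F.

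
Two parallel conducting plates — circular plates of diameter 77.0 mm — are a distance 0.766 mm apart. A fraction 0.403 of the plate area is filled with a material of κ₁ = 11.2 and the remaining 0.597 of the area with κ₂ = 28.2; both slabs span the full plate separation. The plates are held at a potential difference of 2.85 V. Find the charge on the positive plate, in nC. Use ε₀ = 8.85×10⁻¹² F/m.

Q ≈ 3.27 nC

A = π(77.0/2 mm)² = 4.66×10⁻³ m².
Side-by-side slabs ⇒ two capacitors in parallel, each spanning the full gap.
C₁ = κ₁ε₀A₁/d = 11.2 × 8.85×10⁻¹² × 1.88×10⁻³ / 7.66×10⁻⁴ = 2.43×10⁻¹⁰ F.
C₂ = κ₂ε₀A₂/d = 28.2 × 8.85×10⁻¹² × 2.78×10⁻³ / 7.66×10⁻⁴ = 9.06×10⁻¹⁰ F.
C = C₁ + C₂ = 1.15×10⁻⁹ F.
Q = CV = 1.15×10⁻⁹ × 2.85 = 3.27×10⁻⁹ C.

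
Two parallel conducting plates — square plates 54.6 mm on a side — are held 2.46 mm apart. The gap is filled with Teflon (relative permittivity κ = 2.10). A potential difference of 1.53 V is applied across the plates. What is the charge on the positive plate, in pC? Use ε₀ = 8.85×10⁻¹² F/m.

A = (54.6 mm)² = 2.98×10⁻³ m².
C = κε₀A/d = 2.10 × 8.85×10⁻¹² × 2.98×10⁻³ / 2.46×10⁻³ = 2.25×10⁻¹¹ F.
Q = CV = 2.25×10⁻¹¹ × 1.53 = 3.45×10⁻¹¹ C.

34.5 pC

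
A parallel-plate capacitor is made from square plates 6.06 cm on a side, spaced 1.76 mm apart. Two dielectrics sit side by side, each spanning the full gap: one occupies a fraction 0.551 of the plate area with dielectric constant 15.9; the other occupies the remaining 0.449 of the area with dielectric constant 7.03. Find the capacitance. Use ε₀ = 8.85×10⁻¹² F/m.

C ≈ 220 pF

A = (6.06 cm)² = 3.67×10⁻³ m².
Side-by-side slabs ⇒ two capacitors in parallel, each spanning the full gap.
C₁ = κ₁ε₀A₁/d = 15.9 × 8.85×10⁻¹² × 2.02×10⁻³ / 1.76×10⁻³ = 1.62×10⁻¹⁰ F.
C₂ = κ₂ε₀A₂/d = 7.03 × 8.85×10⁻¹² × 1.65×10⁻³ / 1.76×10⁻³ = 5.83×10⁻¹¹ F.
C = C₁ + C₂ = 2.20×10⁻¹⁰ F.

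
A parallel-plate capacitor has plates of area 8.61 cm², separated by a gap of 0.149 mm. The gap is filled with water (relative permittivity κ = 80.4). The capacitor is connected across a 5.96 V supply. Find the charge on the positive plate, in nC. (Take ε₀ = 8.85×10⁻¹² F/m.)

24.5 nC

A = 8.61 cm² = 8.61×10⁻⁴ m².
C = κε₀A/d = 80.4 × 8.85×10⁻¹² × 8.61×10⁻⁴ / 1.49×10⁻⁴ = 4.11×10⁻⁹ F.
Q = CV = 4.11×10⁻⁹ × 5.96 = 2.45×10⁻⁸ C.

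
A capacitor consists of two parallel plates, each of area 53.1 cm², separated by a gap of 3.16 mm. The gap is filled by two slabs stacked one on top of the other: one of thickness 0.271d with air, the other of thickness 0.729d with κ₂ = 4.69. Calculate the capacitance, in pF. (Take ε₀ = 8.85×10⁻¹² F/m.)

C ≈ 34.9 pF

A = 53.1 cm² = 5.31×10⁻³ m².
Stacked slabs ⇒ two capacitors in series, each with the full plate area.
C₁ = κ₁ε₀A/d₁ = 1.00 × 8.85×10⁻¹² × 5.31×10⁻³ / 8.56×10⁻⁴ = 5.49×10⁻¹¹ F.
C₂ = κ₂ε₀A/d₂ = 4.69 × 8.85×10⁻¹² × 5.31×10⁻³ / 2.30×10⁻³ = 9.57×10⁻¹¹ F.
C = (1/C₁ + 1/C₂)⁻¹ = 3.49×10⁻¹¹ F.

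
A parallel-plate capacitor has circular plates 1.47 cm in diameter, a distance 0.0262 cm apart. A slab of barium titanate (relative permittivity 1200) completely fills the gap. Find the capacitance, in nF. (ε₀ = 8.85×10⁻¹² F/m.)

C ≈ 6.88 nF

A = π(1.47/2 cm)² = 1.70×10⁻⁴ m².
C = κε₀A/d = 1200 × 8.85×10⁻¹² × 1.70×10⁻⁴ / 2.62×10⁻⁴ = 6.88×10⁻⁹ F.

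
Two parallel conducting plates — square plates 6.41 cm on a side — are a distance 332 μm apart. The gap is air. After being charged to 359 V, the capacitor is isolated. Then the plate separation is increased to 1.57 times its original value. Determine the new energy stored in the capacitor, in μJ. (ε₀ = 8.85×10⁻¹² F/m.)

A = (6.41 cm)² = 4.11×10⁻³ m².
Initially C₁ = ε₀A/d = 8.85×10⁻¹² × 4.11×10⁻³ / 3.32×10⁻⁴ = 1.10×10⁻¹⁰ F.
U₁ = 7.06×10⁻⁶ J.
Isolated ⇒ Q is held fixed. C₂ = 0.637 C₁ and U = Q²/(2C), so U₂/U₁ = C₁/C₂ = 1.57.
U₂ = 1.57 × 7.06×10⁻⁶ = 1.11×10⁻⁵ J.

U ≈ 11.1 μJ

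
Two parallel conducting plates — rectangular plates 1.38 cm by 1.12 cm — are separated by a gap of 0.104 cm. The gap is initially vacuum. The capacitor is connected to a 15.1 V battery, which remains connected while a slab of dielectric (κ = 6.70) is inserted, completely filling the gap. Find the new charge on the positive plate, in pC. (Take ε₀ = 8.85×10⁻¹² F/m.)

A = 1.38 × 1.12 cm² = 1.55×10⁻⁴ m².
Initially C₁ = ε₀A/d = 8.85×10⁻¹² × 1.55×10⁻⁴ / 1.04×10⁻³ = 1.32×10⁻¹² F.
Q₁ = 1.99×10⁻¹¹ C.
Battery connected ⇒ V is held fixed. C₂ = 6.70 C₁ and Q = CV, so Q₂/Q₁ = C₂/C₁ = 6.70.
Q₂ = 6.70 × 1.99×10⁻¹¹ = 1.33×10⁻¹⁰ C.

133 pC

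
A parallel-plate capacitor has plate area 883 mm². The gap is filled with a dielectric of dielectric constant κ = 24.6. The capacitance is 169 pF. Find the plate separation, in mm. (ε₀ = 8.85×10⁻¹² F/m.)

1.14 mm

A = 883 mm² = 8.83×10⁻⁴ m².
d = κε₀A/C = 24.6 × 8.85×10⁻¹² × 8.83×10⁻⁴ / 1.69×10⁻¹⁰ = 1.14×10⁻³ m.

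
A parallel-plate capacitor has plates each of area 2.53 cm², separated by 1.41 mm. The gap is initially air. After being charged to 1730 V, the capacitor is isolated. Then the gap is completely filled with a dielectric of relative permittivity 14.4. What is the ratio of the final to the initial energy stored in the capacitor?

Isolated ⇒ Q is held fixed.
C₂ = 14.4 C₁ and U = Q²/(2C), so U₂/U₁ = C₁/C₂ = 0.0694.

U₂/U₁ ≈ 0.0694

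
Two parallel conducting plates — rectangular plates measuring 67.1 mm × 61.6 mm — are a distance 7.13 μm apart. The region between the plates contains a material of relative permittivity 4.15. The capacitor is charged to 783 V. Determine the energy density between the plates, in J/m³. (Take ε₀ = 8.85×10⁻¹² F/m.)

E = V/d = 783 / 7.13×10⁻⁶ = 1.10×10⁸ V/m.
u = ½κε₀E² = ½ × 4.15 × 8.85×10⁻¹² × (1.10×10⁸)² = 2.21×10⁵ J/m³.

2.21×10⁵ J/m³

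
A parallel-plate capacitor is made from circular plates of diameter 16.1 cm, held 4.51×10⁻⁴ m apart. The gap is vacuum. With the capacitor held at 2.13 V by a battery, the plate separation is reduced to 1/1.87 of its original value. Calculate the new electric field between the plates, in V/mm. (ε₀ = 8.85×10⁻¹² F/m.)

8.83 V/mm

A = π(16.1/2 cm)² = 2.04×10⁻² m².
Initially C₁ = ε₀A/d = 8.85×10⁻¹² × 2.04×10⁻² / 4.51×10⁻⁴ = 3.99×10⁻¹⁰ F.
E₁ = 4.72×10³ V/m.
Battery connected ⇒ V is held fixed. E = V/d, so E₂/E₁ = d₁/d₂ = 1.87.
E₂ = 1.87 × 4.72×10³ = 8.83×10³ V/m.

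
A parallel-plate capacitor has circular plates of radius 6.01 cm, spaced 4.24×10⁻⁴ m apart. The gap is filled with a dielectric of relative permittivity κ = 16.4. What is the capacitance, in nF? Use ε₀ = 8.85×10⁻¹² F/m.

3.88 nF

A = π(6.01 cm)² = 1.13×10⁻² m².
C = κε₀A/d = 16.4 × 8.85×10⁻¹² × 1.13×10⁻² / 4.24×10⁻⁴ = 3.88×10⁻⁹ F.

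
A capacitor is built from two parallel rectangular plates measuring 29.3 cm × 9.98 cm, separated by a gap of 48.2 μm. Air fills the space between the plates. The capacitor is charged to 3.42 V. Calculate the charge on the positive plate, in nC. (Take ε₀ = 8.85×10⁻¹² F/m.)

18.4 nC

A = 29.3 × 9.98 cm² = 2.92×10⁻² m².
C = ε₀A/d = 8.85×10⁻¹² × 2.92×10⁻² / 4.82×10⁻⁵ = 5.37×10⁻⁹ F.
Q = CV = 5.37×10⁻⁹ × 3.42 = 1.84×10⁻⁸ C.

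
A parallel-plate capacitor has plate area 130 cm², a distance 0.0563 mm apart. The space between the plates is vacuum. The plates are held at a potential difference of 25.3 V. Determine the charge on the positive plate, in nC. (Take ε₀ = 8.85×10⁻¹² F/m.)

51.7 nC

A = 130 cm² = 1.30×10⁻² m².
C = ε₀A/d = 8.85×10⁻¹² × 1.30×10⁻² / 5.63×10⁻⁵ = 2.04×10⁻⁹ F.
Q = CV = 2.04×10⁻⁹ × 25.3 = 5.17×10⁻⁸ C.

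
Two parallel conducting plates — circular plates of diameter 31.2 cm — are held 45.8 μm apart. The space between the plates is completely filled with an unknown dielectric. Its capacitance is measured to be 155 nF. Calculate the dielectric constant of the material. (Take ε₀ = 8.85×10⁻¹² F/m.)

A = π(31.2/2 cm)² = 7.65×10⁻² m².
κ = Cd/(ε₀A) = 1.55×10⁻⁷ × 4.58×10⁻⁵ / (8.85×10⁻¹² × 7.65×10⁻²) = 10.5.

κ ≈ 10.5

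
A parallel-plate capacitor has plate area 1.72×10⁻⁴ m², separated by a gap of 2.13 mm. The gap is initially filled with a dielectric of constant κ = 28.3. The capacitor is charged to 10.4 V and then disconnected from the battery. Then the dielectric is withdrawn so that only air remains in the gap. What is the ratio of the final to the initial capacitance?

C = κε₀A/d scales with κ, so C₂/C₁ = 1/κ = 1/28.3 = 0.0353.

C₂/C₁ ≈ 0.0353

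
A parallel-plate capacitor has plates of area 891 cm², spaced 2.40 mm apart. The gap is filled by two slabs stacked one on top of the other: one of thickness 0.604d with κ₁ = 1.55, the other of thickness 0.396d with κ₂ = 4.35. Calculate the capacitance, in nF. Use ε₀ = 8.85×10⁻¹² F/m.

0.683 nF

A = 891 cm² = 8.91×10⁻² m².
Stacked slabs ⇒ two capacitors in series, each with the full plate area.
C₁ = κ₁ε₀A/d₁ = 1.55 × 8.85×10⁻¹² × 8.91×10⁻² / 1.45×10⁻³ = 8.43×10⁻¹⁰ F.
C₂ = κ₂ε₀A/d₂ = 4.35 × 8.85×10⁻¹² × 8.91×10⁻² / 9.50×10⁻⁴ = 3.61×10⁻⁹ F.
C = (1/C₁ + 1/C₂)⁻¹ = 6.83×10⁻¹⁰ F.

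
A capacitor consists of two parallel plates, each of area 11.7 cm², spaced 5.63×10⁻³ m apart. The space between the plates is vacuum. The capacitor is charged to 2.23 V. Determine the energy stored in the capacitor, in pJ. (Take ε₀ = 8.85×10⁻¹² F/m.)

A = 11.7 cm² = 1.17×10⁻³ m².
C = ε₀A/d = 8.85×10⁻¹² × 1.17×10⁻³ / 5.63×10⁻³ = 1.84×10⁻¹² F.
U = ½CV² = ½ × 1.84×10⁻¹² × (2.23)² = 4.57×10⁻¹² J.

U ≈ 4.57 pJ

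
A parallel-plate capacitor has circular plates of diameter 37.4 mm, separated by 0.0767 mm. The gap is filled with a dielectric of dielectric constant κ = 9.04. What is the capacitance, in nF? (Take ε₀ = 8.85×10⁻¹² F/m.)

A = π(37.4/2 mm)² = 1.10×10⁻³ m².
C = κε₀A/d = 9.04 × 8.85×10⁻¹² × 1.10×10⁻³ / 7.67×10⁻⁵ = 1.15×10⁻⁹ F.

C ≈ 1.15 nF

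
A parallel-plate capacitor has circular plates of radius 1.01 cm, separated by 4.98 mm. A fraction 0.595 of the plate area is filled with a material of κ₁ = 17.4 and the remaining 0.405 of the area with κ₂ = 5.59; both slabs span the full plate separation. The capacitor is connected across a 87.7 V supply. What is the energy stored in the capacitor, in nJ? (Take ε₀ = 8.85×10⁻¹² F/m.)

U ≈ 27.6 nJ

A = π(1.01 cm)² = 3.20×10⁻⁴ m².
Side-by-side slabs ⇒ two capacitors in parallel, each spanning the full gap.
C₁ = κ₁ε₀A₁/d = 17.4 × 8.85×10⁻¹² × 1.91×10⁻⁴ / 4.98×10⁻³ = 5.90×10⁻¹² F.
C₂ = κ₂ε₀A₂/d = 5.59 × 8.85×10⁻¹² × 1.30×10⁻⁴ / 4.98×10⁻³ = 1.29×10⁻¹² F.
C = C₁ + C₂ = 7.19×10⁻¹² F.
U = ½CV² = ½ × 7.19×10⁻¹² × (87.7)² = 2.76×10⁻⁸ J.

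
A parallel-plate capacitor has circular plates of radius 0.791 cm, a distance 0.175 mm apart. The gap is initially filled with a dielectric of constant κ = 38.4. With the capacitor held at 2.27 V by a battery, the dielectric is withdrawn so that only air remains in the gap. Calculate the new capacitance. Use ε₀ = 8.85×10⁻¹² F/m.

A = π(0.791 cm)² = 1.97×10⁻⁴ m².
Initially C₁ = κε₀A/d = 38.4 × 8.85×10⁻¹² × 1.97×10⁻⁴ / 1.75×10⁻⁴ = 3.82×10⁻¹⁰ F.
C = κε₀A/d scales with κ, so C₂/C₁ = 1/κ = 1/38.4 = 0.0260.
C₂ = 0.0260 × 3.82×10⁻¹⁰ = 9.94×10⁻¹² F.

C ≈ 9.94 pF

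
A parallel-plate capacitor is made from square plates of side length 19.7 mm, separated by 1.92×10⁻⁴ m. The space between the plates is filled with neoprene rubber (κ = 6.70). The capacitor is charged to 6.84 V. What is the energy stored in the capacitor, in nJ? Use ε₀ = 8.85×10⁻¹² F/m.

A = (19.7 mm)² = 3.88×10⁻⁴ m².
C = κε₀A/d = 6.70 × 8.85×10⁻¹² × 3.88×10⁻⁴ / 1.92×10⁻⁴ = 1.20×10⁻¹⁰ F.
U = ½CV² = ½ × 1.20×10⁻¹⁰ × (6.84)² = 2.80×10⁻⁹ J.

U ≈ 2.80 nJ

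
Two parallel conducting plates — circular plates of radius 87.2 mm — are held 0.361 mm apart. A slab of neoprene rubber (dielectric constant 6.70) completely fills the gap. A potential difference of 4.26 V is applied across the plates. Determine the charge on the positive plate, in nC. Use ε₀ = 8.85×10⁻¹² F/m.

A = π(87.2 mm)² = 2.39×10⁻² m².
C = κε₀A/d = 6.70 × 8.85×10⁻¹² × 2.39×10⁻² / 3.61×10⁻⁴ = 3.92×10⁻⁹ F.
Q = CV = 3.92×10⁻⁹ × 4.26 = 1.67×10⁻⁸ C.

Q ≈ 16.7 nC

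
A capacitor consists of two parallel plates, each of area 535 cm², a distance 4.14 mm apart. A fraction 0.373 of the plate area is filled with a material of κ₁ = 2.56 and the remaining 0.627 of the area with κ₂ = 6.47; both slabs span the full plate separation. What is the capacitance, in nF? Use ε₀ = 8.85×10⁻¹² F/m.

0.573 nF

A = 535 cm² = 5.35×10⁻² m².
Side-by-side slabs ⇒ two capacitors in parallel, each spanning the full gap.
C₁ = κ₁ε₀A₁/d = 2.56 × 8.85×10⁻¹² × 2.00×10⁻² / 4.14×10⁻³ = 1.09×10⁻¹⁰ F.
C₂ = κ₂ε₀A₂/d = 6.47 × 8.85×10⁻¹² × 3.35×10⁻² / 4.14×10⁻³ = 4.64×10⁻¹⁰ F.
C = C₁ + C₂ = 5.73×10⁻¹⁰ F.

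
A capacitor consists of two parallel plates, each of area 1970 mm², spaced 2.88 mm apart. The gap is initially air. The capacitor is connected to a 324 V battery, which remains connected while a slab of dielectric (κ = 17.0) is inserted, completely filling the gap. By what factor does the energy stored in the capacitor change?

Battery connected ⇒ V is held fixed.
C₂ = 17.0 C₁ and U = ½CV², so U₂/U₁ = C₂/C₁ = 17.0.

U₂/U₁ ≈ 17.0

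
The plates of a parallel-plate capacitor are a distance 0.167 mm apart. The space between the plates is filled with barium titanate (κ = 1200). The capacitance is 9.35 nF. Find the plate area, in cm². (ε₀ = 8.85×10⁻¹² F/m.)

A ≈ 1.47 cm²

A = Cd/(κε₀) = 9.35×10⁻⁹ × 1.67×10⁻⁴ / (1200 × 8.85×10⁻¹²) = 1.47×10⁻⁴ m².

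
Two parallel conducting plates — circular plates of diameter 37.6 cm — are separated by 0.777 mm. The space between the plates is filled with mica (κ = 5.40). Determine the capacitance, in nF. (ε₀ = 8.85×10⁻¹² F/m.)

C ≈ 6.83 nF

A = π(37.6/2 cm)² = 0.111 m².
C = κε₀A/d = 5.40 × 8.85×10⁻¹² × 0.111 / 7.77×10⁻⁴ = 6.83×10⁻⁹ F.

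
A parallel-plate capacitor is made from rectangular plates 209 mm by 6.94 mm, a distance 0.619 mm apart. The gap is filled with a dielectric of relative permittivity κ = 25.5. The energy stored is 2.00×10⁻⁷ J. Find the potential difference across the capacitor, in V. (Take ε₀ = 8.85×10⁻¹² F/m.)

A = 209 × 6.94 mm² = 1.45×10⁻³ m².
C = κε₀A/d = 25.5 × 8.85×10⁻¹² × 1.45×10⁻³ / 6.19×10⁻⁴ = 5.29×10⁻¹⁰ F.
V = √(2U/C) = √(2 × 2.00×10⁻⁷ / 5.29×10⁻¹⁰) = 27.5 V.

V ≈ 27.5 V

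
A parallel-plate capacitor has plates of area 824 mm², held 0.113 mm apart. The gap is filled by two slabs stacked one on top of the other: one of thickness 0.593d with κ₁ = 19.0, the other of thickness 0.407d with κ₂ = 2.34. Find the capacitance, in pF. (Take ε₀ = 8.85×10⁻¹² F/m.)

A = 824 mm² = 8.24×10⁻⁴ m².
Stacked slabs ⇒ two capacitors in series, each with the full plate area.
C₁ = κ₁ε₀A/d₁ = 19.0 × 8.85×10⁻¹² × 8.24×10⁻⁴ / 6.70×10⁻⁵ = 2.07×10⁻⁹ F.
C₂ = κ₂ε₀A/d₂ = 2.34 × 8.85×10⁻¹² × 8.24×10⁻⁴ / 4.60×10⁻⁵ = 3.71×10⁻¹⁰ F.
C = (1/C₁ + 1/C₂)⁻¹ = 3.15×10⁻¹⁰ F.

C ≈ 315 pF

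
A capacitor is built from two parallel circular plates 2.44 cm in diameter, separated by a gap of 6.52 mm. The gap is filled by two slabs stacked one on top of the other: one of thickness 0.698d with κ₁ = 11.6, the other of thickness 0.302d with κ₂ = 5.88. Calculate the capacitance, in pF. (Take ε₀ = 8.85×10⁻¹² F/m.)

A = π(2.44/2 cm)² = 4.68×10⁻⁴ m².
Stacked slabs ⇒ two capacitors in series, each with the full plate area.
C₁ = κ₁ε₀A/d₁ = 11.6 × 8.85×10⁻¹² × 4.68×10⁻⁴ / 4.55×10⁻³ = 1.05×10⁻¹¹ F.
C₂ = κ₂ε₀A/d₂ = 5.88 × 8.85×10⁻¹² × 4.68×10⁻⁴ / 1.97×10⁻³ = 1.24×10⁻¹¹ F.
C = (1/C₁ + 1/C₂)⁻¹ = 5.69×10⁻¹² F.

5.69 pF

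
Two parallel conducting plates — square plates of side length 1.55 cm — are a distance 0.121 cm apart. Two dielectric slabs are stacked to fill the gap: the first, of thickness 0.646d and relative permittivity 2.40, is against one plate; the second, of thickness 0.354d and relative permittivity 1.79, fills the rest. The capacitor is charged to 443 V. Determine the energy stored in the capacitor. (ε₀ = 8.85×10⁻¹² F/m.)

U ≈ 369 nJ

A = (1.55 cm)² = 2.40×10⁻⁴ m².
Stacked slabs ⇒ two capacitors in series, each with the full plate area.
C₁ = κ₁ε₀A/d₁ = 2.40 × 8.85×10⁻¹² × 2.40×10⁻⁴ / 7.82×10⁻⁴ = 6.53×10⁻¹² F.
C₂ = κ₂ε₀A/d₂ = 1.79 × 8.85×10⁻¹² × 2.40×10⁻⁴ / 4.28×10⁻⁴ = 8.89×10⁻¹² F.
C = (1/C₁ + 1/C₂)⁻¹ = 3.76×10⁻¹² F.
U = ½CV² = ½ × 3.76×10⁻¹² × (443)² = 3.69×10⁻⁷ J.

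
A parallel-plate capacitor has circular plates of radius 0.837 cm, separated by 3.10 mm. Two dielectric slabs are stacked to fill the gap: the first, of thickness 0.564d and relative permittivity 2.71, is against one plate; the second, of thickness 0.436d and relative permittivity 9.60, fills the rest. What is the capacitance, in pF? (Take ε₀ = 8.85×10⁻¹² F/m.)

C ≈ 2.48 pF

A = π(0.837 cm)² = 2.20×10⁻⁴ m².
Stacked slabs ⇒ two capacitors in series, each with the full plate area.
C₁ = κ₁ε₀A/d₁ = 2.71 × 8.85×10⁻¹² × 2.20×10⁻⁴ / 1.75×10⁻³ = 3.02×10⁻¹² F.
C₂ = κ₂ε₀A/d₂ = 9.60 × 8.85×10⁻¹² × 2.20×10⁻⁴ / 1.35×10⁻³ = 1.38×10⁻¹¹ F.
C = (1/C₁ + 1/C₂)⁻¹ = 2.48×10⁻¹² F.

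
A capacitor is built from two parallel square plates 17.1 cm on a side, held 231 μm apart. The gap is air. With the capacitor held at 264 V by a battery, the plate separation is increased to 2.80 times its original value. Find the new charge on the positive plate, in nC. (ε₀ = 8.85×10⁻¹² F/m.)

106 nC

A = (17.1 cm)² = 2.92×10⁻² m².
Initially C₁ = ε₀A/d = 8.85×10⁻¹² × 2.92×10⁻² / 2.31×10⁻⁴ = 1.12×10⁻⁹ F.
Q₁ = 2.96×10⁻⁷ C.
Battery connected ⇒ V is held fixed. C₂ = 0.357 C₁ and Q = CV, so Q₂/Q₁ = C₂/C₁ = 0.357.
Q₂ = 0.357 × 2.96×10⁻⁷ = 1.06×10⁻⁷ C.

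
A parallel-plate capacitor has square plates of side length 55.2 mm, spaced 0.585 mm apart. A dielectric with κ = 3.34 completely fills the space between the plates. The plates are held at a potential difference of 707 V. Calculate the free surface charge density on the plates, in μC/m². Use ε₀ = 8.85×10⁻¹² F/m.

A = (55.2 mm)² = 3.05×10⁻³ m².
C = κε₀A/d = 3.34 × 8.85×10⁻¹² × 3.05×10⁻³ / 5.85×10⁻⁴ = 1.54×10⁻¹⁰ F.
σ = Q/A = CV/A = 1.54×10⁻¹⁰ × 707 / 3.05×10⁻³ = 3.57×10⁻⁵ C/m².

35.7 μC/m²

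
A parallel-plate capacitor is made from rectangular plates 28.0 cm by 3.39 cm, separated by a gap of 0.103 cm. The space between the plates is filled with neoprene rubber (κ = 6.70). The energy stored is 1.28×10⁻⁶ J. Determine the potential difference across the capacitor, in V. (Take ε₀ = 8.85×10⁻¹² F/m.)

A = 28.0 × 3.39 cm² = 9.49×10⁻³ m².
C = κε₀A/d = 6.70 × 8.85×10⁻¹² × 9.49×10⁻³ / 1.03×10⁻³ = 5.46×10⁻¹⁰ F.
V = √(2U/C) = √(2 × 1.28×10⁻⁶ / 5.46×10⁻¹⁰) = 68.4 V.

68.4 V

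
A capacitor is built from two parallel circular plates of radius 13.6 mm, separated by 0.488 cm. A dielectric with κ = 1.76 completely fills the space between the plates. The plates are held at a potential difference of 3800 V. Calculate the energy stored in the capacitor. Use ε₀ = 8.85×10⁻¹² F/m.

A = π(13.6 mm)² = 5.81×10⁻⁴ m².
C = κε₀A/d = 1.76 × 8.85×10⁻¹² × 5.81×10⁻⁴ / 4.88×10⁻³ = 1.85×10⁻¹² F.
U = ½CV² = ½ × 1.85×10⁻¹² × (3800)² = 1.34×10⁻⁵ J.

13.4 μJ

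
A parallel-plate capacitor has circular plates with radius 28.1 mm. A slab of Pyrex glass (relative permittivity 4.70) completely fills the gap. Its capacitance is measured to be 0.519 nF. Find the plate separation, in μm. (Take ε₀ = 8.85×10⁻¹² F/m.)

A = π(28.1 mm)² = 2.48×10⁻³ m².
d = κε₀A/C = 4.70 × 8.85×10⁻¹² × 2.48×10⁻³ / 5.19×10⁻¹⁰ = 1.99×10⁻⁴ m.

d ≈ 199 μm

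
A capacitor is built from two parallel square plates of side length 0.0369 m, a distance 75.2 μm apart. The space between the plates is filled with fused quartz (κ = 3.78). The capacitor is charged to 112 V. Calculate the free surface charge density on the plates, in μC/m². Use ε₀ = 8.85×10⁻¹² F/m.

σ ≈ 49.8 μC/m²

A = (0.0369 m)² = 1.36×10⁻³ m².
C = κε₀A/d = 3.78 × 8.85×10⁻¹² × 1.36×10⁻³ / 7.52×10⁻⁵ = 6.06×10⁻¹⁰ F.
σ = Q/A = CV/A = 6.06×10⁻¹⁰ × 112 / 1.36×10⁻³ = 4.98×10⁻⁵ C/m².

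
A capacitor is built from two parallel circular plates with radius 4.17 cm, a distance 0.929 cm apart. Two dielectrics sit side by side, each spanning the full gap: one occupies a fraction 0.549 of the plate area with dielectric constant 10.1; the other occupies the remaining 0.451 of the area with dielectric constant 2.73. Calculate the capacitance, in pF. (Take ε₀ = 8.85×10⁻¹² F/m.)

A = π(4.17 cm)² = 5.46×10⁻³ m².
Side-by-side slabs ⇒ two capacitors in parallel, each spanning the full gap.
C₁ = κ₁ε₀A₁/d = 10.1 × 8.85×10⁻¹² × 3.00×10⁻³ / 9.29×10⁻³ = 2.89×10⁻¹¹ F.
C₂ = κ₂ε₀A₂/d = 2.73 × 8.85×10⁻¹² × 2.46×10⁻³ / 9.29×10⁻³ = 6.41×10⁻¹² F.
C = C₁ + C₂ = 3.53×10⁻¹¹ F.

C ≈ 35.3 pF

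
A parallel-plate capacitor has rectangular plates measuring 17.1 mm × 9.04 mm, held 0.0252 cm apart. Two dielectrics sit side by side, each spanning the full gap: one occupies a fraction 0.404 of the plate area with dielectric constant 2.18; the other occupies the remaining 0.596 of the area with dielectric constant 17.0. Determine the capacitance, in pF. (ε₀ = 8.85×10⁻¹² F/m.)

59.8 pF

A = 17.1 × 9.04 mm² = 1.55×10⁻⁴ m².
Side-by-side slabs ⇒ two capacitors in parallel, each spanning the full gap.
C₁ = κ₁ε₀A₁/d = 2.18 × 8.85×10⁻¹² × 6.25×10⁻⁵ / 2.52×10⁻⁴ = 4.78×10⁻¹² F.
C₂ = κ₂ε₀A₂/d = 17.0 × 8.85×10⁻¹² × 9.21×10⁻⁵ / 2.52×10⁻⁴ = 5.50×10⁻¹¹ F.
C = C₁ + C₂ = 5.98×10⁻¹¹ F.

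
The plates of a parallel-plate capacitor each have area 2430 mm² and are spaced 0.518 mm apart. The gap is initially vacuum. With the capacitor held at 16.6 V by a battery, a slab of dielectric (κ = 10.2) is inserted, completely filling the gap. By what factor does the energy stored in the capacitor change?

U₂/U₁ ≈ 10.2

Battery connected ⇒ V is held fixed.
C₂ = 10.2 C₁ and U = ½CV², so U₂/U₁ = C₂/C₁ = 10.2.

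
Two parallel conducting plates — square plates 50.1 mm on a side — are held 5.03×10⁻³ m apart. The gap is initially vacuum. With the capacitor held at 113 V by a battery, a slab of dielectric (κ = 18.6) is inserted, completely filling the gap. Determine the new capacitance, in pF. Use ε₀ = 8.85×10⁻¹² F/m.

82.1 pF

A = (50.1 mm)² = 2.51×10⁻³ m².
Initially C₁ = ε₀A/d = 8.85×10⁻¹² × 2.51×10⁻³ / 5.03×10⁻³ = 4.42×10⁻¹² F.
C = κε₀A/d scales with κ, so C₂/C₁ = κ = 18.6.
C₂ = 18.6 × 4.42×10⁻¹² = 8.21×10⁻¹¹ F.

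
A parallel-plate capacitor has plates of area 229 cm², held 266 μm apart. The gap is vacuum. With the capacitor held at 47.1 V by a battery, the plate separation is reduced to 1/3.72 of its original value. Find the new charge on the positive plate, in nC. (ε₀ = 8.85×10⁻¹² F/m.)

Q ≈ 133 nC

A = 229 cm² = 2.29×10⁻² m².
Initially C₁ = ε₀A/d = 8.85×10⁻¹² × 2.29×10⁻² / 2.66×10⁻⁴ = 7.62×10⁻¹⁰ F.
Q₁ = 3.59×10⁻⁸ C.
Battery connected ⇒ V is held fixed. C₂ = 3.72 C₁ and Q = CV, so Q₂/Q₁ = C₂/C₁ = 3.72.
Q₂ = 3.72 × 3.59×10⁻⁸ = 1.33×10⁻⁷ C.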